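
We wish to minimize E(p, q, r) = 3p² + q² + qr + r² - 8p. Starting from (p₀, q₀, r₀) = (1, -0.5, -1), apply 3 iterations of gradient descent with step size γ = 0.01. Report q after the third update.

∇E = (6p - 8, 2q + r, q + 2r)
Step 1: at (1, -0.5, -1), ∇E = (-2, -2, -2.5) → (1, -0.5, -1) − 0.01·(-2, -2, -2.5) = (1.02, -0.48, -0.975)
Step 2: at (1.02, -0.48, -0.975), ∇E = (-1.88, -1.935, -2.43) → (1.02, -0.48, -0.975) − 0.01·(-1.88, -1.935, -2.43) = (1.0388, -0.46065, -0.9507)
Step 3: at (1.0388, -0.46065, -0.9507), ∇E = (-1.7672, -1.872, -2.36205) → (1.0388, -0.46065, -0.9507) − 0.01·(-1.7672, -1.872, -2.36205) = (1.056472, -0.44193, -0.9270795)
q = -0.44193

-0.44193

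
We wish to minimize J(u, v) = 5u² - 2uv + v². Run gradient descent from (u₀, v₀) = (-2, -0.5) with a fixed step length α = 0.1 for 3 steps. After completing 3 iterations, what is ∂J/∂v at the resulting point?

∇J = (10u - 2v, -2u + 2v)
Step 1: at (-2, -0.5), ∇J = (-19, 3) → (-2, -0.5) − 0.1·(-19, 3) = (-0.1, -0.8)
Step 2: at (-0.1, -0.8), ∇J = (0.6, -1.4) → (-0.1, -0.8) − 0.1·(0.6, -1.4) = (-0.16, -0.66)
Step 3: at (-0.16, -0.66), ∇J = (-0.28, -1) → (-0.16, -0.66) − 0.1·(-0.28, -1) = (-0.132, -0.56)
∂J/∂v at (-0.132, -0.56) = -0.856

-0.856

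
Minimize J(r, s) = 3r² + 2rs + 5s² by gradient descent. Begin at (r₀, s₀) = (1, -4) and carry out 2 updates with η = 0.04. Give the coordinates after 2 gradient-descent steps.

∇J = (6r + 2s, 2r + 10s)
(r₁, s₁) = (1, -4) − 0.04·(-2, -38) = (1.08, -2.48)
(r₂, s₂) = (1.08, -2.48) − 0.04·(1.52, -22.64) = (1.0192, -1.5744)

(1.0192, -1.5744)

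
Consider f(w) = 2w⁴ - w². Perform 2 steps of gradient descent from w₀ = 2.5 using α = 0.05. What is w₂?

f′(w) = 8w³ - 2w
w₁ = 2.5 − 0.05·120 = -3.5
w₂ = -3.5 − 0.05·(-336) = 13.3

13.3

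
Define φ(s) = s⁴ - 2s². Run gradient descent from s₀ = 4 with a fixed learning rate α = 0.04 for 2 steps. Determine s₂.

21.60256

φ′(s) = 4s³ - 4s
Step 1: φ′(4) = 240; s₁ = 4 − 0.04·240 = -5.6
Step 2: φ′(-5.6) = -680.064; s₂ = -5.6 − 0.04·(-680.064) = 21.60256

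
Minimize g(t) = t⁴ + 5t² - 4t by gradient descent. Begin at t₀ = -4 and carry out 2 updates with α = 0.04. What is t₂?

g′(t) = 4t³ + 10t - 4
t₁ = -4 − 0.04·(-300) = 8
t₂ = 8 − 0.04·2124 = -76.96

-76.96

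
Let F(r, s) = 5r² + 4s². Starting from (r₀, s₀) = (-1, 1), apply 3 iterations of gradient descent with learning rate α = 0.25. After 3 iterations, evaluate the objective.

60.953125

∇F = (10r, 8s)
Step 1: at (-1, 1), ∇F = (-10, 8) → (-1, 1) − 0.25·(-10, 8) = (1.5, -1)
Step 2: at (1.5, -1), ∇F = (15, -8) → (1.5, -1) − 0.25·(15, -8) = (-2.25, 1)
Step 3: at (-2.25, 1), ∇F = (-22.5, 8) → (-2.25, 1) − 0.25·(-22.5, 8) = (3.375, -1)
F(3.375, -1) = 60.953125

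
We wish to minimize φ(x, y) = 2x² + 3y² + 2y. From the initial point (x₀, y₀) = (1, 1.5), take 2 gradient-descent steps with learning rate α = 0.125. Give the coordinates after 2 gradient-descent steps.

∇φ = (4x, 6y + 2)
Step 1: at (1, 1.5), ∇φ = (4, 11) → (1, 1.5) − 0.125·(4, 11) = (0.5, 0.125)
Step 2: at (0.5, 0.125), ∇φ = (2, 2.75) → (0.5, 0.125) − 0.125·(2, 2.75) = (0.25, -0.21875)

(0.25, -0.21875)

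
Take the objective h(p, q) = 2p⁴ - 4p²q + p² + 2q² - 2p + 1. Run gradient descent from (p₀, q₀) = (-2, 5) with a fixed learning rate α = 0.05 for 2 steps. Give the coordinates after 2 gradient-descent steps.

(-0.7, 5.09)

∇h = (8p³ - 8pq + 2p - 2, -4p² + 4q)
(p₁, q₁) = (-2, 5) − 0.05·(10, 4) = (-2.5, 4.8)
(p₂, q₂) = (-2.5, 4.8) − 0.05·(-36, -5.8) = (-0.7, 5.09)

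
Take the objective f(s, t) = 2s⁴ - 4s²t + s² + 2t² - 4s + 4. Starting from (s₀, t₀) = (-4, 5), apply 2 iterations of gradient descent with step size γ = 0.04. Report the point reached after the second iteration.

∇f = (8s³ - 8st + 2s - 4, -4s² + 4t)
Step 1: at (-4, 5), ∇f = (-364, -44) → (-4, 5) − 0.04·(-364, -44) = (10.56, 6.76)
Step 2: at (10.56, 6.76), ∇f = (8866.704128, -419.0144) → (10.56, 6.76) − 0.04·(8866.704128, -419.0144) = (-344.10816512, 23.520576)

(-344.10816512, 23.520576)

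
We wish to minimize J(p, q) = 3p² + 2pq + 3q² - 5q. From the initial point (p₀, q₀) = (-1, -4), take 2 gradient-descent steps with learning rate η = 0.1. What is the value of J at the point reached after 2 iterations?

∇J = (6p + 2q, 2p + 6q - 5)
(p₁, q₁) = (-1, -4) − 0.1·(-14, -31) = (0.4, -0.9)
(p₂, q₂) = (0.4, -0.9) − 0.1·(0.6, -9.6) = (0.34, 0.06)
J(0.34, 0.06) = 0.0984

0.0984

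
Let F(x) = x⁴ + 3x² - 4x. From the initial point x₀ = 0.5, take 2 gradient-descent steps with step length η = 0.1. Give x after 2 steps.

0.55345

F′(x) = 4x³ + 6x - 4
x₁ = 0.5 − 0.1·(-0.5) = 0.55
x₂ = 0.55 − 0.1·(-0.0345) = 0.55345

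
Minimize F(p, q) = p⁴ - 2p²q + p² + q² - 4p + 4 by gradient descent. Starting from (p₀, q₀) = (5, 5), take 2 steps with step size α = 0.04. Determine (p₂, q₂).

∇F = (4p³ - 4pq + 2p - 4, -2p² + 2q)
Step 1: at (5, 5), ∇F = (406, -40) → (5, 5) − 0.04·(406, -40) = (-11.24, 6.6)
Step 2: at (-11.24, 6.6), ∇F = (-5409.882496, -239.4752) → (-11.24, 6.6) − 0.04·(-5409.882496, -239.4752) = (205.15529984, 16.179008)

(205.15529984, 16.179008)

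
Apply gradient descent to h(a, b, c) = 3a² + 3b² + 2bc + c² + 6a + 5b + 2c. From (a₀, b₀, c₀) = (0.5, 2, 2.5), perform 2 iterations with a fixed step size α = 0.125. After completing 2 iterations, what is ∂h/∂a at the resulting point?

∇h = (6a + 6, 6b + 2c + 5, 2b + 2c + 2)
(a₁, b₁, c₁) = (0.5, 2, 2.5) − 0.125·(9, 22, 11) = (-0.625, -0.75, 1.125)
(a₂, b₂, c₂) = (-0.625, -0.75, 1.125) − 0.125·(2.25, 2.75, 2.75) = (-0.90625, -1.09375, 0.78125)
∂h/∂a at (-0.90625, -1.09375, 0.78125) = 0.5625

0.5625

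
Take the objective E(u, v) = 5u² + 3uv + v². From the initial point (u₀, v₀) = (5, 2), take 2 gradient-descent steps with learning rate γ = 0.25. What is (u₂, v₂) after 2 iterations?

(15.5625, 5.375)

∇E = (10u + 3v, 3u + 2v)
Step 1: at (5, 2), ∇E = (56, 19) → (5, 2) − 0.25·(56, 19) = (-9, -2.75)
Step 2: at (-9, -2.75), ∇E = (-98.25, -32.5) → (-9, -2.75) − 0.25·(-98.25, -32.5) = (15.5625, 5.375)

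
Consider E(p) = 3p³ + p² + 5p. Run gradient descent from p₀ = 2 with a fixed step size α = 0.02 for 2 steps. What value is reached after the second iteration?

0.7382

E′(p) = 9p² + 2p + 5
Step 1: E′(2) = 45; p₁ = 2 − 0.02·45 = 1.1
Step 2: E′(1.1) = 18.09; p₂ = 1.1 − 0.02·18.09 = 0.7382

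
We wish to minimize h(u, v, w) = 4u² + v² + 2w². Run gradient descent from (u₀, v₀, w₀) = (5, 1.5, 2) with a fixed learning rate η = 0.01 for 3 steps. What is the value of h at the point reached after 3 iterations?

∇h = (8u, 2v, 4w)
(u₁, v₁, w₁) = (5, 1.5, 2) − 0.01·(40, 3, 8) = (4.6, 1.47, 1.92)
(u₂, v₂, w₂) = (4.6, 1.47, 1.92) − 0.01·(36.8, 2.94, 7.68) = (4.232, 1.4406, 1.8432)
(u₃, v₃, w₃) = (4.232, 1.4406, 1.8432) − 0.01·(33.856, 2.8812, 7.3728) = (3.89344, 1.411788, 1.769472)
h(3.89344, 1.411788, 1.769472) = 68.890707808912

68.890707808912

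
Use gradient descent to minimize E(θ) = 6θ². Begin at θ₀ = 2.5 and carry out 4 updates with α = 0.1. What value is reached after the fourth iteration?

E′(θ) = 12θ
Step 1: E′(2.5) = 30; θ₁ = 2.5 − 0.1·30 = -0.5
Step 2: E′(-0.5) = -6; θ₂ = -0.5 − 0.1·(-6) = 0.1
Step 3: E′(0.1) = 1.2; θ₃ = 0.1 − 0.1·1.2 = -0.02
Step 4: E′(-0.02) = -0.24; θ₄ = -0.02 − 0.1·(-0.24) = 0.004

0.004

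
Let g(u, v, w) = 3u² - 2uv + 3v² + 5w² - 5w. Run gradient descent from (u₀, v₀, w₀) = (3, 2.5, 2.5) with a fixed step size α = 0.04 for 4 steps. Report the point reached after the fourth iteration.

(1.42259968, 1.3156928, 0.7592)

∇g = (6u - 2v, -2u + 6v, 10w - 5)
Step 1: at (3, 2.5, 2.5), ∇g = (13, 9, 20) → (3, 2.5, 2.5) − 0.04·(13, 9, 20) = (2.48, 2.14, 1.7)
Step 2: at (2.48, 2.14, 1.7), ∇g = (10.6, 7.88, 12) → (2.48, 2.14, 1.7) − 0.04·(10.6, 7.88, 12) = (2.056, 1.8248, 1.22)
Step 3: at (2.056, 1.8248, 1.22), ∇g = (8.6864, 6.8368, 7.2) → (2.056, 1.8248, 1.22) − 0.04·(8.6864, 6.8368, 7.2) = (1.708544, 1.551328, 0.932)
Step 4: at (1.708544, 1.551328, 0.932), ∇g = (7.148608, 5.89088, 4.32) → (1.708544, 1.551328, 0.932) − 0.04·(7.148608, 5.89088, 4.32) = (1.42259968, 1.3156928, 0.7592)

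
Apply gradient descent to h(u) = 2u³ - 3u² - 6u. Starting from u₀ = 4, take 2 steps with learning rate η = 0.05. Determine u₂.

1.063

h′(u) = 6u² - 6u - 6
u₁ = 4 − 0.05·66 = 0.7
u₂ = 0.7 − 0.05·(-7.26) = 1.063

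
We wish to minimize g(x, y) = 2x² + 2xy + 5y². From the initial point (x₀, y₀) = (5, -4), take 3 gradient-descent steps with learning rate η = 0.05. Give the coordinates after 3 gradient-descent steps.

(3.185, -1.222)

∇g = (4x + 2y, 2x + 10y)
Step 1: at (5, -4), ∇g = (12, -30) → (5, -4) − 0.05·(12, -30) = (4.4, -2.5)
Step 2: at (4.4, -2.5), ∇g = (12.6, -16.2) → (4.4, -2.5) − 0.05·(12.6, -16.2) = (3.77, -1.69)
Step 3: at (3.77, -1.69), ∇g = (11.7, -9.36) → (3.77, -1.69) − 0.05·(11.7, -9.36) = (3.185, -1.222)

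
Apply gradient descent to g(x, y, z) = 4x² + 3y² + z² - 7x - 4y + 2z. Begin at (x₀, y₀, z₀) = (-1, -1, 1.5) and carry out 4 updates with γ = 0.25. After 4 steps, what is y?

0.5625

∇g = (8x - 7, 6y - 4, 2z + 2)
(x₁, y₁, z₁) = (-1, -1, 1.5) − 0.25·(-15, -10, 5) = (2.75, 1.5, 0.25)
(x₂, y₂, z₂) = (2.75, 1.5, 0.25) − 0.25·(15, 5, 2.5) = (-1, 0.25, -0.375)
(x₃, y₃, z₃) = (-1, 0.25, -0.375) − 0.25·(-15, -2.5, 1.25) = (2.75, 0.875, -0.6875)
(x₄, y₄, z₄) = (2.75, 0.875, -0.6875) − 0.25·(15, 1.25, 0.625) = (-1, 0.5625, -0.84375)
y = 0.5625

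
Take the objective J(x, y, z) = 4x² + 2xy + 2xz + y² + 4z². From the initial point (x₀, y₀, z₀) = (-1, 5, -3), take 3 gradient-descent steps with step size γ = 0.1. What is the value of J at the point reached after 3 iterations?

6.461184

∇J = (8x + 2y + 2z, 2x + 2y, 2x + 8z)
(x₁, y₁, z₁) = (-1, 5, -3) − 0.1·(-4, 8, -26) = (-0.6, 4.2, -0.4)
(x₂, y₂, z₂) = (-0.6, 4.2, -0.4) − 0.1·(2.8, 7.2, -4.4) = (-0.88, 3.48, 0.04)
(x₃, y₃, z₃) = (-0.88, 3.48, 0.04) − 0.1·(0, 5.2, -1.44) = (-0.88, 2.96, 0.184)
J(-0.88, 2.96, 0.184) = 6.461184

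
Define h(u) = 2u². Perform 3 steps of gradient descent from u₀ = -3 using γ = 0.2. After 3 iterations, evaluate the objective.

0.001152

h′(u) = 4u
u₁ = -3 − 0.2·(-12) = -0.6
u₂ = -0.6 − 0.2·(-2.4) = -0.12
u₃ = -0.12 − 0.2·(-0.48) = -0.024
h(-0.024) = 0.001152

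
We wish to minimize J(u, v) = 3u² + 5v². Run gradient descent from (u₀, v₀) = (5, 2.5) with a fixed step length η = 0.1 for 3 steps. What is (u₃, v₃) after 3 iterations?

(0.32, 0)

∇J = (6u, 10v)
Step 1: at (5, 2.5), ∇J = (30, 25) → (5, 2.5) − 0.1·(30, 25) = (2, 0)
Step 2: at (2, 0), ∇J = (12, 0) → (2, 0) − 0.1·(12, 0) = (0.8, 0)
Step 3: at (0.8, 0), ∇J = (4.8, 0) → (0.8, 0) − 0.1·(4.8, 0) = (0.32, 0)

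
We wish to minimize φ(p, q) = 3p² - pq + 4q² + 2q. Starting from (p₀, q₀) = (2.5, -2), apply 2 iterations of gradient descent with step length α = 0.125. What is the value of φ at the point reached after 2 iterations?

-0.18963623046875

∇φ = (6p - q, -p + 8q + 2)
Step 1: at (2.5, -2), ∇φ = (17, -16.5) → (2.5, -2) − 0.125·(17, -16.5) = (0.375, 0.0625)
Step 2: at (0.375, 0.0625), ∇φ = (2.1875, 2.125) → (0.375, 0.0625) − 0.125·(2.1875, 2.125) = (0.1015625, -0.203125)
φ(0.1015625, -0.203125) = -0.18963623046875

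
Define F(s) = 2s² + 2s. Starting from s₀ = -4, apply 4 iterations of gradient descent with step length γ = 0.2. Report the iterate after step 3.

-0.528

F′(s) = 4s + 2
s₁ = -4 − 0.2·(-14) = -1.2
s₂ = -1.2 − 0.2·(-2.8) = -0.64
s₃ = -0.64 − 0.2·(-0.56) = -0.528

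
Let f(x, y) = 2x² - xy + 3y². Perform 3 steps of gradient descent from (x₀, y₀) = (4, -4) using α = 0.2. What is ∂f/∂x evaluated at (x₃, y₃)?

-0.128

∇f = (4x - y, -x + 6y)
(x₁, y₁) = (4, -4) − 0.2·(20, -28) = (0, 1.6)
(x₂, y₂) = (0, 1.6) − 0.2·(-1.6, 9.6) = (0.32, -0.32)
(x₃, y₃) = (0.32, -0.32) − 0.2·(1.6, -2.24) = (0, 0.128)
∂f/∂x at (0, 0.128) = -0.128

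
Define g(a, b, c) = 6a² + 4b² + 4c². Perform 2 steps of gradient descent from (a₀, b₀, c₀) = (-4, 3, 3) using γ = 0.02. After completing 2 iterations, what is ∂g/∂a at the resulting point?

∇g = (12a, 8b, 8c)
Step 1: at (-4, 3, 3), ∇g = (-48, 24, 24) → (-4, 3, 3) − 0.02·(-48, 24, 24) = (-3.04, 2.52, 2.52)
Step 2: at (-3.04, 2.52, 2.52), ∇g = (-36.48, 20.16, 20.16) → (-3.04, 2.52, 2.52) − 0.02·(-36.48, 20.16, 20.16) = (-2.3104, 2.1168, 2.1168)
∂g/∂a at (-2.3104, 2.1168, 2.1168) = -27.7248

-27.7248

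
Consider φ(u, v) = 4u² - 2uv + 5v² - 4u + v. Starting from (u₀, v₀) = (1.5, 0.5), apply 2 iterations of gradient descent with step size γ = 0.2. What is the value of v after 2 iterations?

-0.06

∇φ = (8u - 2v - 4, -2u + 10v + 1)
Step 1: at (1.5, 0.5), ∇φ = (7, 3) → (1.5, 0.5) − 0.2·(7, 3) = (0.1, -0.1)
Step 2: at (0.1, -0.1), ∇φ = (-3, -0.2) → (0.1, -0.1) − 0.2·(-3, -0.2) = (0.7, -0.06)
v = -0.06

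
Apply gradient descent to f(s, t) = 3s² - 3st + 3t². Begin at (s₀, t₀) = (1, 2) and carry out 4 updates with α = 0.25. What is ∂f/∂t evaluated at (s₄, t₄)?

∇f = (6s - 3t, -3s + 6t)
Step 1: at (1, 2), ∇f = (0, 9) → (1, 2) − 0.25·(0, 9) = (1, -0.25)
Step 2: at (1, -0.25), ∇f = (6.75, -4.5) → (1, -0.25) − 0.25·(6.75, -4.5) = (-0.6875, 0.875)
Step 3: at (-0.6875, 0.875), ∇f = (-6.75, 7.3125) → (-0.6875, 0.875) − 0.25·(-6.75, 7.3125) = (1, -0.953125)
Step 4: at (1, -0.953125), ∇f = (8.859375, -8.71875) → (1, -0.953125) − 0.25·(8.859375, -8.71875) = (-1.21484375, 1.2265625)
∂f/∂t at (-1.21484375, 1.2265625) = 11.00390625

11.00390625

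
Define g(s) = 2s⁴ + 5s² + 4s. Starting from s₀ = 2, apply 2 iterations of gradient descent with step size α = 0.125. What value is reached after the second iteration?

g′(s) = 8s³ + 10s + 4
s₁ = 2 − 0.125·88 = -9
s₂ = -9 − 0.125·(-5918) = 730.75

730.75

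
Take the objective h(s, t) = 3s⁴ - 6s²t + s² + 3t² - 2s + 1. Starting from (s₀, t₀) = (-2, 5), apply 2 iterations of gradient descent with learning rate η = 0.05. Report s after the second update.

∇h = (12s³ - 12st + 2s - 2, -6s² + 6t)
Step 1: at (-2, 5), ∇h = (18, 6) → (-2, 5) − 0.05·(18, 6) = (-2.9, 4.7)
Step 2: at (-2.9, 4.7), ∇h = (-136.908, -22.26) → (-2.9, 4.7) − 0.05·(-136.908, -22.26) = (3.9454, 5.813)
s = 3.9454

3.9454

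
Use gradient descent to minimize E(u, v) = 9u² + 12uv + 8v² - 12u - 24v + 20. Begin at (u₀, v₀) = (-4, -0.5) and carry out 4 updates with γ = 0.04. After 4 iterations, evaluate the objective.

0.0737712029696

∇E = (18u + 12v - 12, 12u + 16v - 24)
Step 1: at (-4, -0.5), ∇E = (-90, -80) → (-4, -0.5) − 0.04·(-90, -80) = (-0.4, 2.7)
Step 2: at (-0.4, 2.7), ∇E = (13.2, 14.4) → (-0.4, 2.7) − 0.04·(13.2, 14.4) = (-0.928, 2.124)
Step 3: at (-0.928, 2.124), ∇E = (-3.216, -1.152) → (-0.928, 2.124) − 0.04·(-3.216, -1.152) = (-0.79936, 2.17008)
Step 4: at (-0.79936, 2.17008), ∇E = (-0.34752, 1.12896) → (-0.79936, 2.17008) − 0.04·(-0.34752, 1.12896) = (-0.7854592, 2.1249216)
E(-0.7854592, 2.1249216) = 0.0737712029696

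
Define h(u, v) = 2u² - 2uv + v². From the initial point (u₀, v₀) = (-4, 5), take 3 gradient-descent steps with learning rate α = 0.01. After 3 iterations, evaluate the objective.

∇h = (4u - 2v, -2u + 2v)
Step 1: at (-4, 5), ∇h = (-26, 18) → (-4, 5) − 0.01·(-26, 18) = (-3.74, 4.82)
Step 2: at (-3.74, 4.82), ∇h = (-24.6, 17.12) → (-3.74, 4.82) − 0.01·(-24.6, 17.12) = (-3.494, 4.6488)
Step 3: at (-3.494, 4.6488), ∇h = (-23.2736, 16.2856) → (-3.494, 4.6488) − 0.01·(-23.2736, 16.2856) = (-3.261264, 4.485944)
h(-3.261264, 4.485944) = 70.65507467296

70.65507467296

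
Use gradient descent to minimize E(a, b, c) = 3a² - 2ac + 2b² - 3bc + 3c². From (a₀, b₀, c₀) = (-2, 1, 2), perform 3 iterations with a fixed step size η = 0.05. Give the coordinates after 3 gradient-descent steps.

∇E = (6a - 2c, 4b - 3c, -2a - 3b + 6c)
(a₁, b₁, c₁) = (-2, 1, 2) − 0.05·(-16, -2, 13) = (-1.2, 1.1, 1.35)
(a₂, b₂, c₂) = (-1.2, 1.1, 1.35) − 0.05·(-9.9, 0.35, 7.2) = (-0.705, 1.0825, 0.99)
(a₃, b₃, c₃) = (-0.705, 1.0825, 0.99) − 0.05·(-6.21, 1.36, 4.1025) = (-0.3945, 1.0145, 0.784875)

(-0.3945, 1.0145, 0.784875)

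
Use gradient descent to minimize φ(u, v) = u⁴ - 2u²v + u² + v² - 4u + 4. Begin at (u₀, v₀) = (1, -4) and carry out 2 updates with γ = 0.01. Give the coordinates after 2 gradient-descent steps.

∇φ = (4u³ - 4uv + 2u - 4, -2u² + 2v)
(u₁, v₁) = (1, -4) − 0.01·(18, -10) = (0.82, -3.9)
(u₂, v₂) = (0.82, -3.9) − 0.01·(12.637472, -9.1448) = (0.69362528, -3.808552)

(0.69362528, -3.808552)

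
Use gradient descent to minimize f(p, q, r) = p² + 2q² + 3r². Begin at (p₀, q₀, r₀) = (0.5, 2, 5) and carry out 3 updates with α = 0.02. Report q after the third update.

∇f = (2p, 4q, 6r)
Step 1: at (0.5, 2, 5), ∇f = (1, 8, 30) → (0.5, 2, 5) − 0.02·(1, 8, 30) = (0.48, 1.84, 4.4)
Step 2: at (0.48, 1.84, 4.4), ∇f = (0.96, 7.36, 26.4) → (0.48, 1.84, 4.4) − 0.02·(0.96, 7.36, 26.4) = (0.4608, 1.6928, 3.872)
Step 3: at (0.4608, 1.6928, 3.872), ∇f = (0.9216, 6.7712, 23.232) → (0.4608, 1.6928, 3.872) − 0.02·(0.9216, 6.7712, 23.232) = (0.442368, 1.557376, 3.40736)
q = 1.557376

1.557376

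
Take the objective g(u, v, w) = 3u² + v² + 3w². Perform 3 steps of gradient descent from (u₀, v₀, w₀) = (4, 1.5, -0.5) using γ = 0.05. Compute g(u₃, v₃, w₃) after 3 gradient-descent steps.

∇g = (6u, 2v, 6w)
(u₁, v₁, w₁) = (4, 1.5, -0.5) − 0.05·(24, 3, -3) = (2.8, 1.35, -0.35)
(u₂, v₂, w₂) = (2.8, 1.35, -0.35) − 0.05·(16.8, 2.7, -2.1) = (1.96, 1.215, -0.245)
(u₃, v₃, w₃) = (1.96, 1.215, -0.245) − 0.05·(11.76, 2.43, -1.47) = (1.372, 1.0935, -0.1715)
g(1.372, 1.0935, -0.1715) = 6.931131

6.931131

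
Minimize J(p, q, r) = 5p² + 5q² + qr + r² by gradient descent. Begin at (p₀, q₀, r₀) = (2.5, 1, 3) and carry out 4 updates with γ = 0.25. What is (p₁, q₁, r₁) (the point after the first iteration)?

∇J = (10p, 10q + r, q + 2r)
(p₁, q₁, r₁) = (2.5, 1, 3) − 0.25·(25, 13, 7) = (-3.75, -2.25, 1.25)

(-3.75, -2.25, 1.25)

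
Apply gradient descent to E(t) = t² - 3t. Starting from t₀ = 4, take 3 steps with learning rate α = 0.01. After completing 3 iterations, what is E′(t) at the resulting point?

4.70596

E′(t) = 2t - 3
Step 1: E′(4) = 5; t₁ = 4 − 0.01·5 = 3.95
Step 2: E′(3.95) = 4.9; t₂ = 3.95 − 0.01·4.9 = 3.901
Step 3: E′(3.901) = 4.802; t₃ = 3.901 − 0.01·4.802 = 3.85298
E′(t) at (3.85298) = 4.70596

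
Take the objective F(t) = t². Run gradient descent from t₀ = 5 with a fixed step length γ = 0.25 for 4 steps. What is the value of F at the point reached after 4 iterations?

F′(t) = 2t
Step 1: F′(5) = 10; t₁ = 5 − 0.25·10 = 2.5
Step 2: F′(2.5) = 5; t₂ = 2.5 − 0.25·5 = 1.25
Step 3: F′(1.25) = 2.5; t₃ = 1.25 − 0.25·2.5 = 0.625
Step 4: F′(0.625) = 1.25; t₄ = 0.625 − 0.25·1.25 = 0.3125
F(0.3125) = 0.09765625

0.09765625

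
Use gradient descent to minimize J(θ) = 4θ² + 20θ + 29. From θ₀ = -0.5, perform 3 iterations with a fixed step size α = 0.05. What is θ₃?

-2.068

J′(θ) = 8θ + 20
θ₁ = -0.5 − 0.05·16 = -1.3
θ₂ = -1.3 − 0.05·9.6 = -1.78
θ₃ = -1.78 − 0.05·5.76 = -2.068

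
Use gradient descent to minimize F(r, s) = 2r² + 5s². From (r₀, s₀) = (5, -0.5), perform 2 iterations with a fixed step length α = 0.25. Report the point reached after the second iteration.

∇F = (4r, 10s)
(r₁, s₁) = (5, -0.5) − 0.25·(20, -5) = (0, 0.75)
(r₂, s₂) = (0, 0.75) − 0.25·(0, 7.5) = (0, -1.125)

(0, -1.125)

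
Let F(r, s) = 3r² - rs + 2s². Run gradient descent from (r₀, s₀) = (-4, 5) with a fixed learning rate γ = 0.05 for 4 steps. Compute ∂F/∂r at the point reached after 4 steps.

-5.15425625

∇F = (6r - s, -r + 4s)
Step 1: at (-4, 5), ∇F = (-29, 24) → (-4, 5) − 0.05·(-29, 24) = (-2.55, 3.8)
Step 2: at (-2.55, 3.8), ∇F = (-19.1, 17.75) → (-2.55, 3.8) − 0.05·(-19.1, 17.75) = (-1.595, 2.9125)
Step 3: at (-1.595, 2.9125), ∇F = (-12.4825, 13.245) → (-1.595, 2.9125) − 0.05·(-12.4825, 13.245) = (-0.970875, 2.25025)
Step 4: at (-0.970875, 2.25025), ∇F = (-8.0755, 9.971875) → (-0.970875, 2.25025) − 0.05·(-8.0755, 9.971875) = (-0.5671, 1.75165625)
∂F/∂r at (-0.5671, 1.75165625) = -5.15425625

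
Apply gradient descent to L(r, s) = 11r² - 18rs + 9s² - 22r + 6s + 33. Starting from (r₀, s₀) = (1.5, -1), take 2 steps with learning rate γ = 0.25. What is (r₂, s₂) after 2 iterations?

(70.75, -58)

∇L = (22r - 18s - 22, -18r + 18s + 6)
Step 1: at (1.5, -1), ∇L = (29, -39) → (1.5, -1) − 0.25·(29, -39) = (-5.75, 8.75)
Step 2: at (-5.75, 8.75), ∇L = (-306, 267) → (-5.75, 8.75) − 0.25·(-306, 267) = (70.75, -58)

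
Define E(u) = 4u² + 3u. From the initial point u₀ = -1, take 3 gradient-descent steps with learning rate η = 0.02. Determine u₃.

-0.74544

E′(u) = 8u + 3
u₁ = -1 − 0.02·(-5) = -0.9
u₂ = -0.9 − 0.02·(-4.2) = -0.816
u₃ = -0.816 − 0.02·(-3.528) = -0.74544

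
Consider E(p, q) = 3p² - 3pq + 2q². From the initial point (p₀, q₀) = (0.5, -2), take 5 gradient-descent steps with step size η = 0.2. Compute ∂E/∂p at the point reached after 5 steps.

-1.2

∇E = (6p - 3q, -3p + 4q)
Step 1: at (0.5, -2), ∇E = (9, -9.5) → (0.5, -2) − 0.2·(9, -9.5) = (-1.3, -0.1)
Step 2: at (-1.3, -0.1), ∇E = (-7.5, 3.5) → (-1.3, -0.1) − 0.2·(-7.5, 3.5) = (0.2, -0.8)
Step 3: at (0.2, -0.8), ∇E = (3.6, -3.8) → (0.2, -0.8) − 0.2·(3.6, -3.8) = (-0.52, -0.04)
Step 4: at (-0.52, -0.04), ∇E = (-3, 1.4) → (-0.52, -0.04) − 0.2·(-3, 1.4) = (0.08, -0.32)
Step 5: at (0.08, -0.32), ∇E = (1.44, -1.52) → (0.08, -0.32) − 0.2·(1.44, -1.52) = (-0.208, -0.016)
∂E/∂p at (-0.208, -0.016) = -1.2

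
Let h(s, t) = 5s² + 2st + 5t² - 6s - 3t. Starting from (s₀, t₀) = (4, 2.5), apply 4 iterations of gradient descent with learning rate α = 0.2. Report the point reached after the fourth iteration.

(11.68, 11.1592)

∇h = (10s + 2t - 6, 2s + 10t - 3)
(s₁, t₁) = (4, 2.5) − 0.2·(39, 30) = (-3.8, -3.5)
(s₂, t₂) = (-3.8, -3.5) − 0.2·(-51, -45.6) = (6.4, 5.62)
(s₃, t₃) = (6.4, 5.62) − 0.2·(69.24, 66) = (-7.448, -7.58)
(s₄, t₄) = (-7.448, -7.58) − 0.2·(-95.64, -93.696) = (11.68, 11.1592)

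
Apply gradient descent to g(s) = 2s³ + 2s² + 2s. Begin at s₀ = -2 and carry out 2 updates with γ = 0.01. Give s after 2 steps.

g′(s) = 6s² + 4s + 2
s₁ = -2 − 0.01·18 = -2.18
s₂ = -2.18 − 0.01·21.7944 = -2.397944

-2.397944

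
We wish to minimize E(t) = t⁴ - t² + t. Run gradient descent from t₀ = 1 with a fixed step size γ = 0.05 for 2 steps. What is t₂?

0.762175

E′(t) = 4t³ - 2t + 1
Step 1: E′(1) = 3; t₁ = 1 − 0.05·3 = 0.85
Step 2: E′(0.85) = 1.7565; t₂ = 0.85 − 0.05·1.7565 = 0.762175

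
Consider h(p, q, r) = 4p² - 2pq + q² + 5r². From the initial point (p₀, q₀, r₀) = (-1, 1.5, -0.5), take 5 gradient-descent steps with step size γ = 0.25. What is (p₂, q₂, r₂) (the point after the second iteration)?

(-1.625, 1, -1.125)

∇h = (8p - 2q, -2p + 2q, 10r)
(p₁, q₁, r₁) = (-1, 1.5, -0.5) − 0.25·(-11, 5, -5) = (1.75, 0.25, 0.75)
(p₂, q₂, r₂) = (1.75, 0.25, 0.75) − 0.25·(13.5, -3, 7.5) = (-1.625, 1, -1.125)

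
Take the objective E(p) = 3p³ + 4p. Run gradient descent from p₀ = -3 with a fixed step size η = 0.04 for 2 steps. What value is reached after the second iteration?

E′(p) = 9p² + 4
Step 1: E′(-3) = 85; p₁ = -3 − 0.04·85 = -6.4
Step 2: E′(-6.4) = 372.64; p₂ = -6.4 − 0.04·372.64 = -21.3056

-21.3056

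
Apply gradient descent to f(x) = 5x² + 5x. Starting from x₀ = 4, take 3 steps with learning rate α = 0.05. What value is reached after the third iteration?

0.0625

f′(x) = 10x + 5
x₁ = 4 − 0.05·45 = 1.75
x₂ = 1.75 − 0.05·22.5 = 0.625
x₃ = 0.625 − 0.05·11.25 = 0.0625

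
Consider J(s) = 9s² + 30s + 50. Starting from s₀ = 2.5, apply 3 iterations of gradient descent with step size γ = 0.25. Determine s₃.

J′(s) = 18s + 30
s₁ = 2.5 − 0.25·75 = -16.25
s₂ = -16.25 − 0.25·(-262.5) = 49.375
s₃ = 49.375 − 0.25·918.75 = -180.3125

-180.3125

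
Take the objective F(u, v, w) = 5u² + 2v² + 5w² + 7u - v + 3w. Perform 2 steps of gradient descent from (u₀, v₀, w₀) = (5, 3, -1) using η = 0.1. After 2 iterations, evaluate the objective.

-1.0648

∇F = (10u + 7, 4v - 1, 10w + 3)
Step 1: at (5, 3, -1), ∇F = (57, 11, -7) → (5, 3, -1) − 0.1·(57, 11, -7) = (-0.7, 1.9, -0.3)
Step 2: at (-0.7, 1.9, -0.3), ∇F = (0, 6.6, 0) → (-0.7, 1.9, -0.3) − 0.1·(0, 6.6, 0) = (-0.7, 1.24, -0.3)
F(-0.7, 1.24, -0.3) = -1.0648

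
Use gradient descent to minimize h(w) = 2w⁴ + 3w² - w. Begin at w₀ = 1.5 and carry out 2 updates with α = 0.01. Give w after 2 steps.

h′(w) = 8w³ + 6w - 1
Step 1: h′(1.5) = 35; w₁ = 1.5 − 0.01·35 = 1.15
Step 2: h′(1.15) = 18.067; w₂ = 1.15 − 0.01·18.067 = 0.96933

0.96933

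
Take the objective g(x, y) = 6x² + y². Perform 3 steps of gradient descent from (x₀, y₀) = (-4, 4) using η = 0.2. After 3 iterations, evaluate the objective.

723.581952

∇g = (12x, 2y)
Step 1: at (-4, 4), ∇g = (-48, 8) → (-4, 4) − 0.2·(-48, 8) = (5.6, 2.4)
Step 2: at (5.6, 2.4), ∇g = (67.2, 4.8) → (5.6, 2.4) − 0.2·(67.2, 4.8) = (-7.84, 1.44)
Step 3: at (-7.84, 1.44), ∇g = (-94.08, 2.88) → (-7.84, 1.44) − 0.2·(-94.08, 2.88) = (10.976, 0.864)
g(10.976, 0.864) = 723.581952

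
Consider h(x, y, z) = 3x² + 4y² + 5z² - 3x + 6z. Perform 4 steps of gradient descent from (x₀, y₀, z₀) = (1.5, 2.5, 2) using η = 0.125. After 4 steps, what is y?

0

∇h = (6x - 3, 8y, 10z + 6)
Step 1: at (1.5, 2.5, 2), ∇h = (6, 20, 26) → (1.5, 2.5, 2) − 0.125·(6, 20, 26) = (0.75, 0, -1.25)
Step 2: at (0.75, 0, -1.25), ∇h = (1.5, 0, -6.5) → (0.75, 0, -1.25) − 0.125·(1.5, 0, -6.5) = (0.5625, 0, -0.4375)
Step 3: at (0.5625, 0, -0.4375), ∇h = (0.375, 0, 1.625) → (0.5625, 0, -0.4375) − 0.125·(0.375, 0, 1.625) = (0.515625, 0, -0.640625)
Step 4: at (0.515625, 0, -0.640625), ∇h = (0.09375, 0, -0.40625) → (0.515625, 0, -0.640625) − 0.125·(0.09375, 0, -0.40625) = (0.50390625, 0, -0.58984375)
y = 0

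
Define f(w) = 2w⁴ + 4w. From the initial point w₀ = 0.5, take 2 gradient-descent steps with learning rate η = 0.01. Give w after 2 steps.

f′(w) = 8w³ + 4
Step 1: f′(0.5) = 5; w₁ = 0.5 − 0.01·5 = 0.45
Step 2: f′(0.45) = 4.729; w₂ = 0.45 − 0.01·4.729 = 0.40271

0.40271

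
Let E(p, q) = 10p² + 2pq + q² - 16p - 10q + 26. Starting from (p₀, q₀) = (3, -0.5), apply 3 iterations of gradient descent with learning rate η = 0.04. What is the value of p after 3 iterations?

0.822272

∇E = (20p + 2q - 16, 2p + 2q - 10)
Step 1: at (3, -0.5), ∇E = (43, -5) → (3, -0.5) − 0.04·(43, -5) = (1.28, -0.3)
Step 2: at (1.28, -0.3), ∇E = (9, -8.04) → (1.28, -0.3) − 0.04·(9, -8.04) = (0.92, 0.0216)
Step 3: at (0.92, 0.0216), ∇E = (2.4432, -8.1168) → (0.92, 0.0216) − 0.04·(2.4432, -8.1168) = (0.822272, 0.346272)
p = 0.822272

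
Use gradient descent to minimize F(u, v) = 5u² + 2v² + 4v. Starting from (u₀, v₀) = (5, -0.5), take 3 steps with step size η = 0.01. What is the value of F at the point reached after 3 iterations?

∇F = (10u, 4v + 4)
Step 1: at (5, -0.5), ∇F = (50, 2) → (5, -0.5) − 0.01·(50, 2) = (4.5, -0.52)
Step 2: at (4.5, -0.52), ∇F = (45, 1.92) → (4.5, -0.52) − 0.01·(45, 1.92) = (4.05, -0.5392)
Step 3: at (4.05, -0.5392), ∇F = (40.5, 1.8432) → (4.05, -0.5392) − 0.01·(40.5, 1.8432) = (3.645, -0.557632)
F(3.645, -0.557632) = 64.821503894848

64.821503894848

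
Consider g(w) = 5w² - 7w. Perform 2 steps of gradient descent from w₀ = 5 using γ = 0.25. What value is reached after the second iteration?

g′(w) = 10w - 7
w₁ = 5 − 0.25·43 = -5.75
w₂ = -5.75 − 0.25·(-64.5) = 10.375

10.375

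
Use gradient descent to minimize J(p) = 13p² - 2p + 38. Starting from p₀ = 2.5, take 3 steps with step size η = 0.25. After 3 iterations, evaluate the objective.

J′(p) = 26p - 2
Step 1: J′(2.5) = 63; p₁ = 2.5 − 0.25·63 = -13.25
Step 2: J′(-13.25) = -346.5; p₂ = -13.25 − 0.25·(-346.5) = 73.375
Step 3: J′(73.375) = 1905.75; p₃ = 73.375 − 0.25·1905.75 = -403.0625
J(-403.0625) = 2112816.05078125

2112816.05078125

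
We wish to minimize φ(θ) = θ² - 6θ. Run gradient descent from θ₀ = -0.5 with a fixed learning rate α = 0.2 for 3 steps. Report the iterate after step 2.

φ′(θ) = 2θ - 6
θ₁ = -0.5 − 0.2·(-7) = 0.9
θ₂ = 0.9 − 0.2·(-4.2) = 1.74

1.74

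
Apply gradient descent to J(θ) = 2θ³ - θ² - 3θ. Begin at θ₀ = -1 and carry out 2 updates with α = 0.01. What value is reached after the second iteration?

J′(θ) = 6θ² - 2θ - 3
Step 1: J′(-1) = 5; θ₁ = -1 − 0.01·5 = -1.05
Step 2: J′(-1.05) = 5.715; θ₂ = -1.05 − 0.01·5.715 = -1.10715

-1.10715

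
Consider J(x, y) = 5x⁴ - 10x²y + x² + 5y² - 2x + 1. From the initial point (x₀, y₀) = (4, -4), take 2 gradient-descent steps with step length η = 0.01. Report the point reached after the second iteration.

∇J = (20x³ - 20xy + 2x - 2, -10x² + 10y)
(x₁, y₁) = (4, -4) − 0.01·(1606, -200) = (-12.06, -2)
(x₂, y₂) = (-12.06, -2) − 0.01·(-35589.51632, -1474.436) = (343.8351632, 12.74436)

(343.8351632, 12.74436)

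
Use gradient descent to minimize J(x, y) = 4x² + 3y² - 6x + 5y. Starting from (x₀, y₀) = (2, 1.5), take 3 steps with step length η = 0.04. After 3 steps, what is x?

∇J = (8x - 6, 6y + 5)
(x₁, y₁) = (2, 1.5) − 0.04·(10, 14) = (1.6, 0.94)
(x₂, y₂) = (1.6, 0.94) − 0.04·(6.8, 10.64) = (1.328, 0.5144)
(x₃, y₃) = (1.328, 0.5144) − 0.04·(4.624, 8.0864) = (1.14304, 0.190944)
x = 1.14304

1.14304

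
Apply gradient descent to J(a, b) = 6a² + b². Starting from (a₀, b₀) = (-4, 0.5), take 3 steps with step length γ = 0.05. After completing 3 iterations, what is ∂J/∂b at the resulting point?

∇J = (12a, 2b)
Step 1: at (-4, 0.5), ∇J = (-48, 1) → (-4, 0.5) − 0.05·(-48, 1) = (-1.6, 0.45)
Step 2: at (-1.6, 0.45), ∇J = (-19.2, 0.9) → (-1.6, 0.45) − 0.05·(-19.2, 0.9) = (-0.64, 0.405)
Step 3: at (-0.64, 0.405), ∇J = (-7.68, 0.81) → (-0.64, 0.405) − 0.05·(-7.68, 0.81) = (-0.256, 0.3645)
∂J/∂b at (-0.256, 0.3645) = 0.729

0.729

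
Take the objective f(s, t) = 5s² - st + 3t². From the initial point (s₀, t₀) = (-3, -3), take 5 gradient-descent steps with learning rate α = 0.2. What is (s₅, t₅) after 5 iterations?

(2.73408, -0.64512)

∇f = (10s - t, -s + 6t)
(s₁, t₁) = (-3, -3) − 0.2·(-27, -15) = (2.4, 0)
(s₂, t₂) = (2.4, 0) − 0.2·(24, -2.4) = (-2.4, 0.48)
(s₃, t₃) = (-2.4, 0.48) − 0.2·(-24.48, 5.28) = (2.496, -0.576)
(s₄, t₄) = (2.496, -0.576) − 0.2·(25.536, -5.952) = (-2.6112, 0.6144)
(s₅, t₅) = (-2.6112, 0.6144) − 0.2·(-26.7264, 6.2976) = (2.73408, -0.64512)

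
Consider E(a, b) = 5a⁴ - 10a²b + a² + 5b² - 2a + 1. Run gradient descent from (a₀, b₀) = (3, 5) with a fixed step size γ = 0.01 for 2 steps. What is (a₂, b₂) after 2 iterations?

(1.1384768, 4.89136)

∇E = (20a³ - 20ab + 2a - 2, -10a² + 10b)
(a₁, b₁) = (3, 5) − 0.01·(244, -40) = (0.56, 5.4)
(a₂, b₂) = (0.56, 5.4) − 0.01·(-57.84768, 50.864) = (1.1384768, 4.89136)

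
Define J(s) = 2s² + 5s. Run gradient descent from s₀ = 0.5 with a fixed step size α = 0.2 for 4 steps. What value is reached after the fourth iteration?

J′(s) = 4s + 5
Step 1: J′(0.5) = 7; s₁ = 0.5 − 0.2·7 = -0.9
Step 2: J′(-0.9) = 1.4; s₂ = -0.9 − 0.2·1.4 = -1.18
Step 3: J′(-1.18) = 0.28; s₃ = -1.18 − 0.2·0.28 = -1.236
Step 4: J′(-1.236) = 0.056; s₄ = -1.236 − 0.2·0.056 = -1.2472

-1.2472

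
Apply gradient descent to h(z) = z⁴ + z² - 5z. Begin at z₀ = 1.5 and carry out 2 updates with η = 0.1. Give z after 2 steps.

h′(z) = 4z³ + 2z - 5
Step 1: h′(1.5) = 11.5; z₁ = 1.5 − 0.1·11.5 = 0.35
Step 2: h′(0.35) = -4.1285; z₂ = 0.35 − 0.1·(-4.1285) = 0.76285

0.76285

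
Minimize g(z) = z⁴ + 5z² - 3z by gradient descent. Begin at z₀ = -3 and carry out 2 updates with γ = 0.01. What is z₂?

g′(z) = 4z³ + 10z - 3
z₁ = -3 − 0.01·(-141) = -1.59
z₂ = -1.59 − 0.01·(-34.978716) = -1.24021284

-1.24021284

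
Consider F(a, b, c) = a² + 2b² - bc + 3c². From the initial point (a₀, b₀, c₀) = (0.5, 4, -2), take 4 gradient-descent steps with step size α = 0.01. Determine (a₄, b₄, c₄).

∇F = (2a, 4b - c, -b + 6c)
Step 1: at (0.5, 4, -2), ∇F = (1, 18, -16) → (0.5, 4, -2) − 0.01·(1, 18, -16) = (0.49, 3.82, -1.84)
Step 2: at (0.49, 3.82, -1.84), ∇F = (0.98, 17.12, -14.86) → (0.49, 3.82, -1.84) − 0.01·(0.98, 17.12, -14.86) = (0.4802, 3.6488, -1.6914)
Step 3: at (0.4802, 3.6488, -1.6914), ∇F = (0.9604, 16.2866, -13.7972) → (0.4802, 3.6488, -1.6914) − 0.01·(0.9604, 16.2866, -13.7972) = (0.470596, 3.485934, -1.553428)
Step 4: at (0.470596, 3.485934, -1.553428), ∇F = (0.941192, 15.497164, -12.806502) → (0.470596, 3.485934, -1.553428) − 0.01·(0.941192, 15.497164, -12.806502) = (0.46118408, 3.33096236, -1.42536298)

(0.46118408, 3.33096236, -1.42536298)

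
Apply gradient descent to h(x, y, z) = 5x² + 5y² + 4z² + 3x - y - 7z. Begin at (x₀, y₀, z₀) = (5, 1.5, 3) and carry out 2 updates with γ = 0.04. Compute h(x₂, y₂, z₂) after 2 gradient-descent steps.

∇h = (10x + 3, 10y - 1, 8z - 7)
(x₁, y₁, z₁) = (5, 1.5, 3) − 0.04·(53, 14, 17) = (2.88, 0.94, 2.32)
(x₂, y₂, z₂) = (2.88, 0.94, 2.32) − 0.04·(31.8, 8.4, 11.56) = (1.608, 0.604, 1.8576)
h(1.608, 0.604, 1.8576) = 19.77191104

19.77191104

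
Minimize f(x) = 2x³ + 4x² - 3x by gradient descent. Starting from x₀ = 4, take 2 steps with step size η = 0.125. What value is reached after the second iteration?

f′(x) = 6x² + 8x - 3
Step 1: f′(4) = 125; x₁ = 4 − 0.125·125 = -11.625
Step 2: f′(-11.625) = 714.84375; x₂ = -11.625 − 0.125·714.84375 = -100.98046875

-100.98046875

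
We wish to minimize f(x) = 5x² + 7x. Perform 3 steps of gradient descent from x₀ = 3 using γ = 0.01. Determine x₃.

f′(x) = 10x + 7
Step 1: f′(3) = 37; x₁ = 3 − 0.01·37 = 2.63
Step 2: f′(2.63) = 33.3; x₂ = 2.63 − 0.01·33.3 = 2.297
Step 3: f′(2.297) = 29.97; x₃ = 2.297 − 0.01·29.97 = 1.9973

1.9973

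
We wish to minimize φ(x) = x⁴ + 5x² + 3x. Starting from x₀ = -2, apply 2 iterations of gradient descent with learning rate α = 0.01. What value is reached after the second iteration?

-1.25128196

φ′(x) = 4x³ + 10x + 3
x₁ = -2 − 0.01·(-49) = -1.51
x₂ = -1.51 − 0.01·(-25.871804) = -1.25128196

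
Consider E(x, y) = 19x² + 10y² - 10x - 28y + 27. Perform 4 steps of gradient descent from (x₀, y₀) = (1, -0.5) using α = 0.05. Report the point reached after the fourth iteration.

(0.7466, 1.4)

∇E = (38x - 10, 20y - 28)
(x₁, y₁) = (1, -0.5) − 0.05·(28, -38) = (-0.4, 1.4)
(x₂, y₂) = (-0.4, 1.4) − 0.05·(-25.2, 0) = (0.86, 1.4)
(x₃, y₃) = (0.86, 1.4) − 0.05·(22.68, 0) = (-0.274, 1.4)
(x₄, y₄) = (-0.274, 1.4) − 0.05·(-20.412, 0) = (0.7466, 1.4)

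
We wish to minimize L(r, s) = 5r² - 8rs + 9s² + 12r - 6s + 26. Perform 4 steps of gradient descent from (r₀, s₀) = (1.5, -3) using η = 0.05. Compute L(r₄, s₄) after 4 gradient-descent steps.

18.5353718525

∇L = (10r - 8s + 12, -8r + 18s - 6)
Step 1: at (1.5, -3), ∇L = (51, -72) → (1.5, -3) − 0.05·(51, -72) = (-1.05, 0.6)
Step 2: at (-1.05, 0.6), ∇L = (-3.3, 13.2) → (-1.05, 0.6) − 0.05·(-3.3, 13.2) = (-0.885, -0.06)
Step 3: at (-0.885, -0.06), ∇L = (3.63, 0) → (-0.885, -0.06) − 0.05·(3.63, 0) = (-1.0665, -0.06)
Step 4: at (-1.0665, -0.06), ∇L = (1.815, 1.452) → (-1.0665, -0.06) − 0.05·(1.815, 1.452) = (-1.15725, -0.1326)
L(-1.15725, -0.1326) = 18.5353718525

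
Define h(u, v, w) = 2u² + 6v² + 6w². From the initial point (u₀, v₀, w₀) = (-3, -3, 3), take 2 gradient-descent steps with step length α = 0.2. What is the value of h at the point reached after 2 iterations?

∇h = (4u, 12v, 12w)
(u₁, v₁, w₁) = (-3, -3, 3) − 0.2·(-12, -36, 36) = (-0.6, 4.2, -4.2)
(u₂, v₂, w₂) = (-0.6, 4.2, -4.2) − 0.2·(-2.4, 50.4, -50.4) = (-0.12, -5.88, 5.88)
h(-0.12, -5.88, 5.88) = 414.9216

414.9216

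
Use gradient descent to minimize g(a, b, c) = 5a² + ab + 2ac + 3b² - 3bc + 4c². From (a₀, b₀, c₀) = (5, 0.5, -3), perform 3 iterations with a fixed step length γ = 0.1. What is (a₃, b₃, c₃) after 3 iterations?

(0.249, -0.657, -0.525)

∇g = (10a + b + 2c, a + 6b - 3c, 2a - 3b + 8c)
(a₁, b₁, c₁) = (5, 0.5, -3) − 0.1·(44.5, 17, -15.5) = (0.55, -1.2, -1.45)
(a₂, b₂, c₂) = (0.55, -1.2, -1.45) − 0.1·(1.4, -2.3, -6.9) = (0.41, -0.97, -0.76)
(a₃, b₃, c₃) = (0.41, -0.97, -0.76) − 0.1·(1.61, -3.13, -2.35) = (0.249, -0.657, -0.525)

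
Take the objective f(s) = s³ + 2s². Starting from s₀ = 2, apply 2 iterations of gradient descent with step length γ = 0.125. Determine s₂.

f′(s) = 3s² + 4s
s₁ = 2 − 0.125·20 = -0.5
s₂ = -0.5 − 0.125·(-1.25) = -0.34375

-0.34375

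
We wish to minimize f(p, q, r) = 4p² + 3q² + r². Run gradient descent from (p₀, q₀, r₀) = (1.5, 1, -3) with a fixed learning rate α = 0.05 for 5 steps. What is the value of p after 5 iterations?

∇f = (8p, 6q, 2r)
Step 1: at (1.5, 1, -3), ∇f = (12, 6, -6) → (1.5, 1, -3) − 0.05·(12, 6, -6) = (0.9, 0.7, -2.7)
Step 2: at (0.9, 0.7, -2.7), ∇f = (7.2, 4.2, -5.4) → (0.9, 0.7, -2.7) − 0.05·(7.2, 4.2, -5.4) = (0.54, 0.49, -2.43)
Step 3: at (0.54, 0.49, -2.43), ∇f = (4.32, 2.94, -4.86) → (0.54, 0.49, -2.43) − 0.05·(4.32, 2.94, -4.86) = (0.324, 0.343, -2.187)
Step 4: at (0.324, 0.343, -2.187), ∇f = (2.592, 2.058, -4.374) → (0.324, 0.343, -2.187) − 0.05·(2.592, 2.058, -4.374) = (0.1944, 0.2401, -1.9683)
Step 5: at (0.1944, 0.2401, -1.9683), ∇f = (1.5552, 1.4406, -3.9366) → (0.1944, 0.2401, -1.9683) − 0.05·(1.5552, 1.4406, -3.9366) = (0.11664, 0.16807, -1.77147)
p = 0.11664

0.11664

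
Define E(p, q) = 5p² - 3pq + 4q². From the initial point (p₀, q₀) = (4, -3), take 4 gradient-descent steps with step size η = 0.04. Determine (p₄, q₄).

∇E = (10p - 3q, -3p + 8q)
Step 1: at (4, -3), ∇E = (49, -36) → (4, -3) − 0.04·(49, -36) = (2.04, -1.56)
Step 2: at (2.04, -1.56), ∇E = (25.08, -18.6) → (2.04, -1.56) − 0.04·(25.08, -18.6) = (1.0368, -0.816)
Step 3: at (1.0368, -0.816), ∇E = (12.816, -9.6384) → (1.0368, -0.816) − 0.04·(12.816, -9.6384) = (0.52416, -0.430464)
Step 4: at (0.52416, -0.430464), ∇E = (6.532992, -5.016192) → (0.52416, -0.430464) − 0.04·(6.532992, -5.016192) = (0.26284032, -0.22981632)

(0.26284032, -0.22981632)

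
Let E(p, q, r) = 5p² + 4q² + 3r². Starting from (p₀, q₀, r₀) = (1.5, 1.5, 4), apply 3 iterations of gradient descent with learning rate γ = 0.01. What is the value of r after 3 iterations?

3.322336

∇E = (10p, 8q, 6r)
(p₁, q₁, r₁) = (1.5, 1.5, 4) − 0.01·(15, 12, 24) = (1.35, 1.38, 3.76)
(p₂, q₂, r₂) = (1.35, 1.38, 3.76) − 0.01·(13.5, 11.04, 22.56) = (1.215, 1.2696, 3.5344)
(p₃, q₃, r₃) = (1.215, 1.2696, 3.5344) − 0.01·(12.15, 10.1568, 21.2064) = (1.0935, 1.168032, 3.322336)
r = 3.322336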